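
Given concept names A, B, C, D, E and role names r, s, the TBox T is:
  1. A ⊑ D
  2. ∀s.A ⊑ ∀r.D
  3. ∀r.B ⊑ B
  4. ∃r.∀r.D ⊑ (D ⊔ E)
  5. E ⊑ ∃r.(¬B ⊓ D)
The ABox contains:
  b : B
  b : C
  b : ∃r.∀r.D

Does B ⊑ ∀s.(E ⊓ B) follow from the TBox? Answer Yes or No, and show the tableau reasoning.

1. B ⊑ ∀s.(E ⊓ B)  ⇔  (B ⊓ ∃s.(¬E ⊔ ¬B)) unsat w.r.t. T
   open: L(x₀) ⊇ {B, ¬A, ¬E, ∀r.∃r.¬D, ∃s.(¬E ⊔ ¬B), …} (+ ∃-successors)
2. Hence B ⊑ ∀s.(E ⊓ B): not entailed.

No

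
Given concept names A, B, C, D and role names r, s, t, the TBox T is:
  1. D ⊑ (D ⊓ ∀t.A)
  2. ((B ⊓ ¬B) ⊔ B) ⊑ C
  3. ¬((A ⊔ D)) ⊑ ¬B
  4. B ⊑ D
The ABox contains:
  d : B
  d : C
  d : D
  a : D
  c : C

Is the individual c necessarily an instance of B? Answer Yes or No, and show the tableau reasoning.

No

1. c : B?  L(c) = {C} ∪ {¬B}
   open: L(c) ⊇ {C, ¬B, ¬D} — c ∉ B possible
2. Hence c : B: not entailed.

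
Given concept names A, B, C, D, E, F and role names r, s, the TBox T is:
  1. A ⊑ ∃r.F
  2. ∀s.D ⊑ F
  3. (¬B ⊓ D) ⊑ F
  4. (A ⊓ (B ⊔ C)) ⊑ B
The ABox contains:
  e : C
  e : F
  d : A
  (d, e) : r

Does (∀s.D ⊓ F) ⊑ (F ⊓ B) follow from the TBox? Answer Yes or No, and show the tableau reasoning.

No

1. (∀s.D ⊓ F) ⊑ (F ⊓ B)  ⇔  ((∀s.D ⊓ F) ⊓ (¬F ⊔ ¬B)) unsat w.r.t. T
   open: L(x₀) ⊇ {F, ¬A, ¬B, ∀s.D}
2. Hence (∀s.D ⊓ F) ⊑ (F ⊓ B): not entailed.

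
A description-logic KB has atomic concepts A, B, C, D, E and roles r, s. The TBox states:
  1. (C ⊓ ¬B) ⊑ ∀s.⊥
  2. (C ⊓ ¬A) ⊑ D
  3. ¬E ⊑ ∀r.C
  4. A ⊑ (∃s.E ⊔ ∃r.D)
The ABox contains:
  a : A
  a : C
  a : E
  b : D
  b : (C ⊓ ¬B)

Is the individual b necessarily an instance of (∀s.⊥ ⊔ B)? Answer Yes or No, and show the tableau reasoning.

Yes

1. b : (∀s.⊥ ⊔ B)?  L(b) = {D, (C ⊓ ¬B)} ∪ {(∃s.⊤ ⊓ ¬B)}
   clash ⊥ at an ∃-successor — b ∈ (∀s.⊥ ⊔ B)
2. Hence b : (∀s.⊥ ⊔ B): entailed.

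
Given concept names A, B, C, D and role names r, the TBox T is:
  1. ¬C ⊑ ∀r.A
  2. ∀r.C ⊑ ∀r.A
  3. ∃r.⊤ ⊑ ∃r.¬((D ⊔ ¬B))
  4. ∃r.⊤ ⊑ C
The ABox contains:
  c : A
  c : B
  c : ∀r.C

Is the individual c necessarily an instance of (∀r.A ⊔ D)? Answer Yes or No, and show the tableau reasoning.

1. c : (∀r.A ⊔ D)?  L(c) = {A, B, ∀r.C} ∪ {(∃r.¬A ⊓ ¬D)}
   clash {A, ¬A} at an ∃-successor — c ∈ (∀r.A ⊔ D)
2. Hence c : (∀r.A ⊔ D): entailed.

Yes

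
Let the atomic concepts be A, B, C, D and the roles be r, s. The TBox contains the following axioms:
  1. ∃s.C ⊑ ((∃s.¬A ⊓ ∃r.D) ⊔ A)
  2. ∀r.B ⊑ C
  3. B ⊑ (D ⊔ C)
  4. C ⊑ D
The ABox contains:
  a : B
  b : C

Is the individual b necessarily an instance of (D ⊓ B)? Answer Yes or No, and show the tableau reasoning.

1. b : (D ⊓ B)?  L(b) = {C} ∪ {(¬D ⊔ ¬B)}
   apply at b: C⊑D
   open: L(b) ⊇ {C, D, ¬B, ∀s.¬C} — b ∉ (D ⊓ B) possible
2. Hence b : (D ⊓ B): not entailed.

No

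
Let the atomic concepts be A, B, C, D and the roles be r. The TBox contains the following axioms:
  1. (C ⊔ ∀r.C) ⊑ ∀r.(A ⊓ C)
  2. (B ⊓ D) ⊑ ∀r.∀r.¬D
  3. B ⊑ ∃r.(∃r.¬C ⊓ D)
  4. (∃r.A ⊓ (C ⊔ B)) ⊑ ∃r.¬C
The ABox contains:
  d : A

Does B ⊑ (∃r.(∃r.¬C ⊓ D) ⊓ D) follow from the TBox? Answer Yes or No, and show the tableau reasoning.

1. B ⊑ (∃r.(∃r.¬C ⊓ D) ⊓ D)  ⇔  (B ⊓ (∀r.(∀r.C ⊔ ¬D) ⊔ ¬D)) unsat w.r.t. T
   apply at x₀: B⊑∃r.(∃r.¬C ⊓ D)
   open: L(x₀) ⊇ {B, ¬C, ¬D, ∃r.(∃r.¬C ⊓ D), ∃r.¬C} (+ ∃-successors)
2. Hence B ⊑ (∃r.(∃r.¬C ⊓ D) ⊓ D): not entailed.

No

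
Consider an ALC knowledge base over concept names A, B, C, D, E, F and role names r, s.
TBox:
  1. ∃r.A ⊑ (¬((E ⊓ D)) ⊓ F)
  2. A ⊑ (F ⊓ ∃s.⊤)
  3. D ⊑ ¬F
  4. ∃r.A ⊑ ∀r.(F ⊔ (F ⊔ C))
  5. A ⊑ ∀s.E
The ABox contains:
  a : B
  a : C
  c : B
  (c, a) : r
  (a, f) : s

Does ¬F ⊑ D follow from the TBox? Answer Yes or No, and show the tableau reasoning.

1. ¬F ⊑ D  ⇔  (¬F ⊓ ¬D) unsat w.r.t. T
   open: L(x₀) ⊇ {¬A, ¬D, ¬F, ∀r.¬A}
2. Hence ¬F ⊑ D: not entailed.

No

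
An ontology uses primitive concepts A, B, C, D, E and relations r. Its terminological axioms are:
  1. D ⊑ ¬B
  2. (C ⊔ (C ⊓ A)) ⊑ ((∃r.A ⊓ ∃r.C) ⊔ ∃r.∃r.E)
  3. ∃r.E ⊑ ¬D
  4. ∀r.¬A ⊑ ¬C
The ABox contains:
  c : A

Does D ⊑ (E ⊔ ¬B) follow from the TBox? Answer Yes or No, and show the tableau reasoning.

Yes

1. D ⊑ (E ⊔ ¬B)  ⇔  (D ⊓ (¬E ⊓ B)) unsat w.r.t. T
   all branches close; clash {B, ¬B} at x₀
2. Hence D ⊑ (E ⊔ ¬B): entailed.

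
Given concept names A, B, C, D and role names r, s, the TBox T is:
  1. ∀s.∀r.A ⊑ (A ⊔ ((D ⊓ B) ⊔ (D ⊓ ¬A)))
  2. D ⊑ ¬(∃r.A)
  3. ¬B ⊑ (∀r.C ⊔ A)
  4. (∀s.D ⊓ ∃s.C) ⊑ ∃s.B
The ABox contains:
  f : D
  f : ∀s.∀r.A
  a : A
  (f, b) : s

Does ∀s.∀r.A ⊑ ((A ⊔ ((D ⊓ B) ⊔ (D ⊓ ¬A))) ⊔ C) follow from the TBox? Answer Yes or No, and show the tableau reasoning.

1. ∀s.∀r.A ⊑ ((A ⊔ ((D ⊓ B) ⊔ (D ⊓ ¬A))) ⊔ C)  ⇔  (∀s.∀r.A ⊓ ((¬A ⊓ ((¬D ⊔ ¬B) ⊓ (¬D ⊔ A))) ⊓ ¬C)) unsat w.r.t. T
   all branches close; clash {A, ¬A} at x₀
2. Hence ∀s.∀r.A ⊑ ((A ⊔ ((D ⊓ B) ⊔ (D ⊓ ¬A))) ⊔ C): entailed.

Yes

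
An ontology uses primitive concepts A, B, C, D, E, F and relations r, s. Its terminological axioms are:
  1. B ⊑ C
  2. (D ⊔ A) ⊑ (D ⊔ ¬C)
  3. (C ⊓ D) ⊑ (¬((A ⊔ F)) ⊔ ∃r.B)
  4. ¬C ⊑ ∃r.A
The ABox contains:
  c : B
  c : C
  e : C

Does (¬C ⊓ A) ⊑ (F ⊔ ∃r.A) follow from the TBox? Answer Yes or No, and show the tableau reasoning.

Yes

1. (¬C ⊓ A) ⊑ (F ⊔ ∃r.A)  ⇔  ((¬C ⊓ A) ⊓ (¬F ⊓ ∀r.¬A)) unsat w.r.t. T
   all branches close; clash {C, ¬C} at x₀
2. Hence (¬C ⊓ A) ⊑ (F ⊔ ∃r.A): entailed.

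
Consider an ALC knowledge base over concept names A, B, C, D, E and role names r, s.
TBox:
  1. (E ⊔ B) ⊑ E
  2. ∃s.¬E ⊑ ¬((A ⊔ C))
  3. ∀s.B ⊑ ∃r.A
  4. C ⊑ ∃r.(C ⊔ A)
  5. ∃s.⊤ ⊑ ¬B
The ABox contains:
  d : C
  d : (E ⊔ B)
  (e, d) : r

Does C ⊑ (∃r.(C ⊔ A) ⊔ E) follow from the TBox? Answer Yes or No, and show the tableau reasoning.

1. C ⊑ (∃r.(C ⊔ A) ⊔ E)  ⇔  (C ⊓ (∀r.(¬C ⊓ ¬A) ⊓ ¬E)) unsat w.r.t. T
   all branches close; clash {E, ¬E} at x₀
2. Hence C ⊑ (∃r.(C ⊔ A) ⊔ E): entailed.

Yes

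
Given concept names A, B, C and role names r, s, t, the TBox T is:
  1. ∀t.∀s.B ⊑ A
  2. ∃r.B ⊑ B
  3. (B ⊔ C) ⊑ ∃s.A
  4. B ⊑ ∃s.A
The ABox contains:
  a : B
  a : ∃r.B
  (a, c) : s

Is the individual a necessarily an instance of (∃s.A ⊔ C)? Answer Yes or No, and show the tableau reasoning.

1. a : (∃s.A ⊔ C)?  L(a) = {B, ∃r.B} ∪ {(∀s.¬A ⊓ ¬C)}
   clash {A, ¬A} at an ∃-successor — a ∈ (∃s.A ⊔ C)
2. Hence a : (∃s.A ⊔ C): entailed.

Yes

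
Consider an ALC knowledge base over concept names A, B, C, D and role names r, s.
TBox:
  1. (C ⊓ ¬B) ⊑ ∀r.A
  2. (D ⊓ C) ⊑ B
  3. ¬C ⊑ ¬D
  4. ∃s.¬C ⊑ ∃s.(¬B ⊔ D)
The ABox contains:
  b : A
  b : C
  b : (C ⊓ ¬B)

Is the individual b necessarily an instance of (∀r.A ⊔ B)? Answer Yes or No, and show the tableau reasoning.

Yes

1. b : (∀r.A ⊔ B)?  L(b) = {A, C, (C ⊓ ¬B)} ∪ {(∃r.¬A ⊓ ¬B)}
   clash {B, ¬B} at b — b ∈ (∀r.A ⊔ B)
2. Hence b : (∀r.A ⊔ B): entailed.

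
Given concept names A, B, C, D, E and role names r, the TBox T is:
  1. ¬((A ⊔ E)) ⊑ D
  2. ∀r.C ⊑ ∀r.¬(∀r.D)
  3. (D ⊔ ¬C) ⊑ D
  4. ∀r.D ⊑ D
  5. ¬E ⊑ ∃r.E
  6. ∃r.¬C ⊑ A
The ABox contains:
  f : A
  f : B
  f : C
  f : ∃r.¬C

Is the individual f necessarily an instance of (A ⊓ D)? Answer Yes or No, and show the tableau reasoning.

1. f : (A ⊓ D)?  L(f) = {A, B, C, ∃r.¬C} ∪ {(¬A ⊔ ¬D)}
   open: L(f) ⊇ {A, B, C, E, ¬D, …} (+ ∃-successors) — f ∉ (A ⊓ D) possible
2. Hence f : (A ⊓ D): not entailed.

No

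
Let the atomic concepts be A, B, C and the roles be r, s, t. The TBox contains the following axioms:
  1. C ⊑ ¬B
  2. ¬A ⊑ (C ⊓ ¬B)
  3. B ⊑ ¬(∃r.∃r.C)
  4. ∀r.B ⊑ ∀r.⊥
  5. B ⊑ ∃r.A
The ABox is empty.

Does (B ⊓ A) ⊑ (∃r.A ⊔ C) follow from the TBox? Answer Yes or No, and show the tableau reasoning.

1. (B ⊓ A) ⊑ (∃r.A ⊔ C)  ⇔  ((B ⊓ A) ⊓ (∀r.¬A ⊓ ¬C)) unsat w.r.t. T
   all branches close; clash ⊥ at an ∃-successor
2. Hence (B ⊓ A) ⊑ (∃r.A ⊔ C): entailed.

Yes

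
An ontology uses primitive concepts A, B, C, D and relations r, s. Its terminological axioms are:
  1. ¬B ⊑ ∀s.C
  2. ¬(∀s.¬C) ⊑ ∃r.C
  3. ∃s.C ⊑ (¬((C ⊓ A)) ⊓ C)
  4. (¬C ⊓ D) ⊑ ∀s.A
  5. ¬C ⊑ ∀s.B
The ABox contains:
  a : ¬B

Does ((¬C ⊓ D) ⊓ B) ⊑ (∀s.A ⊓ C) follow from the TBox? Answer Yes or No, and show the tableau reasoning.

1. ((¬C ⊓ D) ⊓ B) ⊑ (∀s.A ⊓ C)  ⇔  (((¬C ⊓ D) ⊓ B) ⊓ (∃s.¬A ⊔ ¬C)) unsat w.r.t. T
   apply at x₀: (¬C ⊓ D)⊑∀s.A; ¬C⊑∀s.B
   open: L(x₀) ⊇ {B, D, ¬C, ∀s.A, ∀s.B, …}
2. Hence ((¬C ⊓ D) ⊓ B) ⊑ (∀s.A ⊓ C): not entailed.

No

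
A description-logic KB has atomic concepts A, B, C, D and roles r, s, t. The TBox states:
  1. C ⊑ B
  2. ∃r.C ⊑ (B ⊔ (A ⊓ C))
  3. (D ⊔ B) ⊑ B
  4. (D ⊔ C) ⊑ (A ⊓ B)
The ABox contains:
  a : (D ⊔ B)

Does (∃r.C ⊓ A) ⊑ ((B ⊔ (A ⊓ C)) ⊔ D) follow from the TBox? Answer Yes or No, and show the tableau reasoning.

1. (∃r.C ⊓ A) ⊑ ((B ⊔ (A ⊓ C)) ⊔ D)  ⇔  ((∃r.C ⊓ A) ⊓ ((¬B ⊓ (¬A ⊔ ¬C)) ⊓ ¬D)) unsat w.r.t. T
   all branches close; clash {B, ¬B} at x₀
2. Hence (∃r.C ⊓ A) ⊑ ((B ⊔ (A ⊓ C)) ⊔ D): entailed.

Yes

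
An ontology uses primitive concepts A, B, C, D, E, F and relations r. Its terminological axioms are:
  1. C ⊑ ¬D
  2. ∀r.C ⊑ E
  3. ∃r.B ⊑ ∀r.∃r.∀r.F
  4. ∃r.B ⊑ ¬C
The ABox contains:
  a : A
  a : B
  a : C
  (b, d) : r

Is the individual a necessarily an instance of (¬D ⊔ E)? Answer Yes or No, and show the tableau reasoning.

1. a : (¬D ⊔ E)?  L(a) = {A, B, C} ∪ {(D ⊓ ¬E)}
   clash {D, ¬D} at a — a ∈ (¬D ⊔ E)
2. Hence a : (¬D ⊔ E): entailed.

Yes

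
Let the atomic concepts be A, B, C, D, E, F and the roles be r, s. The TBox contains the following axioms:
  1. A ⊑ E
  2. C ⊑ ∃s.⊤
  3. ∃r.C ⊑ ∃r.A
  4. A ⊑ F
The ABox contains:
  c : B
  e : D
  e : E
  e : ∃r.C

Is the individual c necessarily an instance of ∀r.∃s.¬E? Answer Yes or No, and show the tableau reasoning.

1. c : ∀r.∃s.¬E?  L(c) = {B} ∪ {∃r.∀s.E}
   open: L(c) ⊇ {B, ¬A, ¬C, ∀r.¬C, ∃r.∀s.E} (+ ∃-successors) — c ∉ ∀r.∃s.¬E possible
2. Hence c : ∀r.∃s.¬E: not entailed.

No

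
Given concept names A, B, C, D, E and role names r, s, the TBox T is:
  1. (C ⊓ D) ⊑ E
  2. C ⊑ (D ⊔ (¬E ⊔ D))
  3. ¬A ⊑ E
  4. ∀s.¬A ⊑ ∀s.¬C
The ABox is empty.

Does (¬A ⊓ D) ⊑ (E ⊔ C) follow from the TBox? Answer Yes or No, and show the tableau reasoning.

1. (¬A ⊓ D) ⊑ (E ⊔ C)  ⇔  ((¬A ⊓ D) ⊓ (¬E ⊓ ¬C)) unsat w.r.t. T
   all branches close; clash {E, ¬E} at x₀
2. Hence (¬A ⊓ D) ⊑ (E ⊔ C): entailed.

Yes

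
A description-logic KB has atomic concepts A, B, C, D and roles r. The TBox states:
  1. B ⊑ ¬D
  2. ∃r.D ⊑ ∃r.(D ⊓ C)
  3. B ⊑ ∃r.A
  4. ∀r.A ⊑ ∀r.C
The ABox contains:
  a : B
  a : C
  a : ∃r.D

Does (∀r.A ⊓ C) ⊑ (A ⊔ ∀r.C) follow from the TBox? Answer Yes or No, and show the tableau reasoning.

1. (∀r.A ⊓ C) ⊑ (A ⊔ ∀r.C)  ⇔  ((∀r.A ⊓ C) ⊓ (¬A ⊓ ∃r.¬C)) unsat w.r.t. T
   all branches close; clash {C, ¬C} at an ∃-successor
2. Hence (∀r.A ⊓ C) ⊑ (A ⊔ ∀r.C): entailed.

Yes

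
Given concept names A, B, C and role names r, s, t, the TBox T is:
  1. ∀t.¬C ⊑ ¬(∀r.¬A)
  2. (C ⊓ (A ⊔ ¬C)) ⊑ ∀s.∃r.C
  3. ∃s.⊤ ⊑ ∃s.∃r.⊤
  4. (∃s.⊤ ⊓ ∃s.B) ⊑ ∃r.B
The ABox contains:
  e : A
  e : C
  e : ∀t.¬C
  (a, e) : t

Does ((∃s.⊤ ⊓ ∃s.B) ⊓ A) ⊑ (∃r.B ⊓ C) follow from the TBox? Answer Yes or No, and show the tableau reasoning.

No

1. ((∃s.⊤ ⊓ ∃s.B) ⊓ A) ⊑ (∃r.B ⊓ C)  ⇔  (((∃s.⊤ ⊓ ∃s.B) ⊓ A) ⊓ (∀r.¬B ⊔ ¬C)) unsat w.r.t. T
   apply at x₀: ∃s.⊤⊑∃s.∃r.⊤; (∃s.⊤ ⊓ ∃s.B)⊑∃r.B
   open: L(x₀) ⊇ {A, ¬C, ∃r.B, ∃s.B, ∃s.∃r.⊤, …} (+ ∃-successors)
2. Hence ((∃s.⊤ ⊓ ∃s.B) ⊓ A) ⊑ (∃r.B ⊓ C): not entailed.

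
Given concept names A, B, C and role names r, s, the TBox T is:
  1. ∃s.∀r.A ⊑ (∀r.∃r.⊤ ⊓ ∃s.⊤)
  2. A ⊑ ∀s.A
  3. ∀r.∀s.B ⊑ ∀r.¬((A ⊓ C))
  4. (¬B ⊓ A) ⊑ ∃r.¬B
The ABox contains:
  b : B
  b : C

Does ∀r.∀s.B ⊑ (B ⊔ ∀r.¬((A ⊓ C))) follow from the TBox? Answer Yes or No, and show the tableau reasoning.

Yes

1. ∀r.∀s.B ⊑ (B ⊔ ∀r.¬((A ⊓ C)))  ⇔  (∀r.∀s.B ⊓ (¬B ⊓ ∃r.(A ⊓ C))) unsat w.r.t. T
   all branches close; clash {C, ¬C} at an ∃-successor
2. Hence ∀r.∀s.B ⊑ (B ⊔ ∀r.¬((A ⊓ C))): entailed.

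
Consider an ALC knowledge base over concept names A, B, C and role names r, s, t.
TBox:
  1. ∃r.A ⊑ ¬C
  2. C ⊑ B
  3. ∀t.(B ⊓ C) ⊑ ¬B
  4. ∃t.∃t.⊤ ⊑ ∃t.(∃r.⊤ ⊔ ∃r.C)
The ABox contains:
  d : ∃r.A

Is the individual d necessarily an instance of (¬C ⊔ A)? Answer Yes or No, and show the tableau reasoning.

Yes

1. d : (¬C ⊔ A)?  L(d) = {∃r.A} ∪ {(C ⊓ ¬A)}
   clash {C, ¬C} at d — d ∈ (¬C ⊔ A)
2. Hence d : (¬C ⊔ A): entailed.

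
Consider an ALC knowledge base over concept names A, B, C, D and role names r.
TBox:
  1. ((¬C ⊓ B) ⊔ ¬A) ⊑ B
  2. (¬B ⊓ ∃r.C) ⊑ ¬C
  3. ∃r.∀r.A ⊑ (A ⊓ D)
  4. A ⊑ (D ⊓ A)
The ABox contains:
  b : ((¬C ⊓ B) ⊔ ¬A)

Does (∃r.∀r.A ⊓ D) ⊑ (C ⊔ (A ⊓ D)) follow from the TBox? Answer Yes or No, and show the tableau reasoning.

1. (∃r.∀r.A ⊓ D) ⊑ (C ⊔ (A ⊓ D))  ⇔  ((∃r.∀r.A ⊓ D) ⊓ (¬C ⊓ (¬A ⊔ ¬D))) unsat w.r.t. T
   all branches close; clash {D, ¬D} at x₀
2. Hence (∃r.∀r.A ⊓ D) ⊑ (C ⊔ (A ⊓ D)): entailed.

Yes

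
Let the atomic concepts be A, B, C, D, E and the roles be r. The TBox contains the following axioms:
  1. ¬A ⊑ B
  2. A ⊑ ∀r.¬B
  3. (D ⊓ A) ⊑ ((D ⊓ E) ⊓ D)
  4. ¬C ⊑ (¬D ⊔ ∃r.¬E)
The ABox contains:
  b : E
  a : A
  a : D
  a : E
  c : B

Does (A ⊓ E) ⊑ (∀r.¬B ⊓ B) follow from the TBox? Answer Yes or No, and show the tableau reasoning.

1. (A ⊓ E) ⊑ (∀r.¬B ⊓ B)  ⇔  ((A ⊓ E) ⊓ (∃r.B ⊔ ¬B)) unsat w.r.t. T
   apply at x₀: A⊑∀r.¬B
   open: L(x₀) ⊇ {A, C, E, ¬B, ¬D, …}
2. Hence (A ⊓ E) ⊑ (∀r.¬B ⊓ B): not entailed.

No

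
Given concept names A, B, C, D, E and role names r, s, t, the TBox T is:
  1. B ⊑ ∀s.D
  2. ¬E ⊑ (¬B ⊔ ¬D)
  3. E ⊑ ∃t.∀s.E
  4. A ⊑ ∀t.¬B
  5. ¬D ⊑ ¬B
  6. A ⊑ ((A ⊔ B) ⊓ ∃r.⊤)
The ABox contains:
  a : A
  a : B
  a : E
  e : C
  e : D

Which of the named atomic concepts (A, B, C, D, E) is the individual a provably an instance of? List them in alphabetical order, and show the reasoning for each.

1. a : A?  L(a) = {A, B, E} ∪ {¬A}
   clash {A, ¬A} at a — a ∈ A
2. a : B?  L(a) = {A, B, E} ∪ {¬B}
   clash {B, ¬B} at a — a ∈ B
3. a : C?  L(a) = {A, B, E} ∪ {¬C}
   apply at a: B⊑∀s.D; E⊑∃t.∀s.E; A⊑∀t.¬B
   open: L(a) ⊇ {A, B, D, E, ¬C, …} (+ ∃-successors) — a ∉ C possible
4. a : D?  L(a) = {A, B, E} ∪ {¬D}
   clash {B, ¬B} at a — a ∈ D
5. a : E?  L(a) = {A, B, E} ∪ {¬E}
   clash {E, ¬E} at a — a ∈ E
6. Entailed for a: {A, B, D, E}

{A, B, D, E}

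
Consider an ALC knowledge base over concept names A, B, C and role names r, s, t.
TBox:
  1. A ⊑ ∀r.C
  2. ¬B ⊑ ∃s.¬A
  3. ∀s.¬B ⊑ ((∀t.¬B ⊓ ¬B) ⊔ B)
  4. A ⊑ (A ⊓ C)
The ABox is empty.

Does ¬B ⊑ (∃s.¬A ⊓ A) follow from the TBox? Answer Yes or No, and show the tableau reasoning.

1. ¬B ⊑ (∃s.¬A ⊓ A)  ⇔  (¬B ⊓ (∀s.A ⊔ ¬A)) unsat w.r.t. T
   apply at x₀: ¬B⊑∃s.¬A
   open: L(x₀) ⊇ {¬A, ¬B, ∃s.B, ∃s.¬A} (+ ∃-successors)
2. Hence ¬B ⊑ (∃s.¬A ⊓ A): not entailed.

No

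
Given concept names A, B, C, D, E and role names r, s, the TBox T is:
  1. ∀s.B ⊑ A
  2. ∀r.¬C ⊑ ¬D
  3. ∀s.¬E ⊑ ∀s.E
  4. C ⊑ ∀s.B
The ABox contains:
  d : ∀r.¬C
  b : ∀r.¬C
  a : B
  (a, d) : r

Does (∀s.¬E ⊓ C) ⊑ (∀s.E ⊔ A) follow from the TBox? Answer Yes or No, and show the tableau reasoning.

Yes

1. (∀s.¬E ⊓ C) ⊑ (∀s.E ⊔ A)  ⇔  ((∀s.¬E ⊓ C) ⊓ (∃s.¬E ⊓ ¬A)) unsat w.r.t. T
   all branches close; clash {A, ¬A} at x₀
2. Hence (∀s.¬E ⊓ C) ⊑ (∀s.E ⊔ A): entailed.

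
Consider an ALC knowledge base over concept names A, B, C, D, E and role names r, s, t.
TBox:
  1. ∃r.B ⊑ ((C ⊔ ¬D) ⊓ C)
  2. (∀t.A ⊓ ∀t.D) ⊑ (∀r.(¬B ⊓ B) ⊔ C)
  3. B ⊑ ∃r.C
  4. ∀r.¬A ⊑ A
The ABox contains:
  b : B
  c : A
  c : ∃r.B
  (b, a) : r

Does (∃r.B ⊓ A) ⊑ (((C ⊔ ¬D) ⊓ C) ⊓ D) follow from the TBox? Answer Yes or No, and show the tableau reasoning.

No

1. (∃r.B ⊓ A) ⊑ (((C ⊔ ¬D) ⊓ C) ⊓ D)  ⇔  ((∃r.B ⊓ A) ⊓ (((¬C ⊓ D) ⊔ ¬C) ⊔ ¬D)) unsat w.r.t. T
   apply at x₀: ∃r.B⊑((C ⊔ ¬D) ⊓ C)
   open: L(x₀) ⊇ {A, C, ¬B, ¬D, ∃r.B, …} (+ ∃-successors)
2. Hence (∃r.B ⊓ A) ⊑ (((C ⊔ ¬D) ⊓ C) ⊓ D): not entailed.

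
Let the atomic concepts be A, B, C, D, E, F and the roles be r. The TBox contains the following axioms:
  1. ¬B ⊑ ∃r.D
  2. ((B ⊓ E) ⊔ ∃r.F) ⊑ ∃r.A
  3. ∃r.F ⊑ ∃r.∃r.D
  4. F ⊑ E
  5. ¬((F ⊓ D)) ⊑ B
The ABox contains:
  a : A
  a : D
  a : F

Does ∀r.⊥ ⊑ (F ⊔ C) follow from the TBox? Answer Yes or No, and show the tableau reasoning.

No

1. ∀r.⊥ ⊑ (F ⊔ C)  ⇔  (∀r.⊥ ⊓ (¬F ⊓ ¬C)) unsat w.r.t. T
   open: L(x₀) ⊇ {B, ¬C, ¬E, ¬F, ∀r.¬F, …}
2. Hence ∀r.⊥ ⊑ (F ⊔ C): not entailed.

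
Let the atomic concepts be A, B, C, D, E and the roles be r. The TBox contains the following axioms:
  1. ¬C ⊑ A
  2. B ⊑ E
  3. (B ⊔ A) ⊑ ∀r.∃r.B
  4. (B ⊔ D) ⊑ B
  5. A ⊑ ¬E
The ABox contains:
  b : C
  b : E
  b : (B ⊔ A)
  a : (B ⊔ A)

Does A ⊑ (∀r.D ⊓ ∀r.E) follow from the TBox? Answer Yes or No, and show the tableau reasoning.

No

1. A ⊑ (∀r.D ⊓ ∀r.E)  ⇔  (A ⊓ (∃r.¬D ⊔ ∃r.¬E)) unsat w.r.t. T
   apply at x₀: A⊑¬E
   open: L(x₀) ⊇ {A, ¬B, ¬D, ¬E, ∀r.∃r.B, …} (+ ∃-successors)
2. Hence A ⊑ (∀r.D ⊓ ∀r.E): not entailed.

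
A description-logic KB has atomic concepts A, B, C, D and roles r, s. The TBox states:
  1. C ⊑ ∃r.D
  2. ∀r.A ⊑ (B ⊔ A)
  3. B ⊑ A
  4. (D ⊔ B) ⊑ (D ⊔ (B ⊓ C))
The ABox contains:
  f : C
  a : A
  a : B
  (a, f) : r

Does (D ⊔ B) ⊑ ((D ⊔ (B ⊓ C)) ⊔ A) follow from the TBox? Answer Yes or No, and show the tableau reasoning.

Yes

1. (D ⊔ B) ⊑ ((D ⊔ (B ⊓ C)) ⊔ A)  ⇔  ((D ⊔ B) ⊓ ((¬D ⊓ (¬B ⊔ ¬C)) ⊓ ¬A)) unsat w.r.t. T
   all branches close; clash {A, ¬A} at x₀
2. Hence (D ⊔ B) ⊑ ((D ⊔ (B ⊓ C)) ⊔ A): entailed.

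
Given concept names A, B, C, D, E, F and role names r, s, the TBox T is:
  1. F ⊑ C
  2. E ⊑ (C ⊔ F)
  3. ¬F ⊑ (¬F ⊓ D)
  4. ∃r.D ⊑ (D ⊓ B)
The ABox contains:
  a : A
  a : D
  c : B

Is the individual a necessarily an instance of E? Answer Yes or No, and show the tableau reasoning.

1. a : E?  L(a) = {A, D} ∪ {¬E}
   open: L(a) ⊇ {A, D, ¬E, ¬F, ∀r.¬D} — a ∉ E possible
2. Hence a : E: not entailed.

No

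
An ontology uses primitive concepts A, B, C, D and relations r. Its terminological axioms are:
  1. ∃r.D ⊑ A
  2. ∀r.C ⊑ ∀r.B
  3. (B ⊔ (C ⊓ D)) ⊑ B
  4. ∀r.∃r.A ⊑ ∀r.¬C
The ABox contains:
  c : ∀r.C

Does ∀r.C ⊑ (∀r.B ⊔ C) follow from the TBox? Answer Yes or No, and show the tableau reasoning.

Yes

1. ∀r.C ⊑ (∀r.B ⊔ C)  ⇔  (∀r.C ⊓ (∃r.¬B ⊓ ¬C)) unsat w.r.t. T
   all branches close; clash {B, ¬B} at an ∃-successor
2. Hence ∀r.C ⊑ (∀r.B ⊔ C): entailed.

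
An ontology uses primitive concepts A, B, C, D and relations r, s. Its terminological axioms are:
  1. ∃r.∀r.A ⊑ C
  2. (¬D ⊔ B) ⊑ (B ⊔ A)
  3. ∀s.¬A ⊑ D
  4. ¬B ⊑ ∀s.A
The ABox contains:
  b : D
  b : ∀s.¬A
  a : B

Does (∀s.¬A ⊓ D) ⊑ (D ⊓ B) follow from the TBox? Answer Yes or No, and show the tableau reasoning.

No

1. (∀s.¬A ⊓ D) ⊑ (D ⊓ B)  ⇔  ((∀s.¬A ⊓ D) ⊓ (¬D ⊔ ¬B)) unsat w.r.t. T
   open: L(x₀) ⊇ {D, ¬B, ∀r.∃r.¬A, ∀s.A, ∀s.¬A}
2. Hence (∀s.¬A ⊓ D) ⊑ (D ⊓ B): not entailed.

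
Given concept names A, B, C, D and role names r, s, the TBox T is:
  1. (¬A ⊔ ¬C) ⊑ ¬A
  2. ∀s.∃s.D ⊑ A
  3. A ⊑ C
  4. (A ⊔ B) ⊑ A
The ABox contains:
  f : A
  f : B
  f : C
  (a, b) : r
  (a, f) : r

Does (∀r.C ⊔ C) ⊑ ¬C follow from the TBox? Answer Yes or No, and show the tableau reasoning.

1. (∀r.C ⊔ C) ⊑ ¬C  ⇔  ((∀r.C ⊔ C) ⊓ C) unsat w.r.t. T
   open: L(x₀) ⊇ {A, C}
2. Hence (∀r.C ⊔ C) ⊑ ¬C: not entailed.

No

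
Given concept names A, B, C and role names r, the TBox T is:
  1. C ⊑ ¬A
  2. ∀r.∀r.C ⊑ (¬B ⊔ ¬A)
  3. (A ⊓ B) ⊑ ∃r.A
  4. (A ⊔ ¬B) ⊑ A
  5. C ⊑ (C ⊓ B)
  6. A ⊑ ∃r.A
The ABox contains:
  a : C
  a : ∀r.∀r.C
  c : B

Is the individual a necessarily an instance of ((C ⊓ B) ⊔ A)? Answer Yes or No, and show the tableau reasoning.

1. a : ((C ⊓ B) ⊔ A)?  L(a) = {C, ∀r.∀r.C} ∪ {((¬C ⊔ ¬B) ⊓ ¬A)}
   clash {B, ¬B} at a — a ∈ ((C ⊓ B) ⊔ A)
2. Hence a : ((C ⊓ B) ⊔ A): entailed.

Yes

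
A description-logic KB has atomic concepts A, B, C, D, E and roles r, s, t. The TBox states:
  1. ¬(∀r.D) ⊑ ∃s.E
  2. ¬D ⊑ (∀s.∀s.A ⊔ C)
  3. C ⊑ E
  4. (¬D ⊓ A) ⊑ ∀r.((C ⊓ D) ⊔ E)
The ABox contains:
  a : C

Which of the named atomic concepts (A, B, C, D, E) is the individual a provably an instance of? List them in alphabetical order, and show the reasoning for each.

1. a : A?  L(a) = {C} ∪ {¬A}
   apply at a: C⊑E
   open: L(a) ⊇ {C, D, E, ¬A, ∀r.D} — a ∉ A possible
2. a : B?  L(a) = {C} ∪ {¬B}
   apply at a: C⊑E
   open: L(a) ⊇ {C, D, E, ¬B, ∀r.D} — a ∉ B possible
3. a : C?  L(a) = {C} ∪ {¬C}
   clash {C, ¬C} at a — a ∈ C
4. a : D?  L(a) = {C} ∪ {¬D}
   apply at a: ¬D⊑(∀s.∀s.A ⊔ C); C⊑E
   open: L(a) ⊇ {C, E, ¬A, ¬D, ∀r.D} — a ∉ D possible
5. a : E?  L(a) = {C} ∪ {¬E}
   clash {E, ¬E} at a — a ∈ E
6. Entailed for a: {C, E}

{C, E}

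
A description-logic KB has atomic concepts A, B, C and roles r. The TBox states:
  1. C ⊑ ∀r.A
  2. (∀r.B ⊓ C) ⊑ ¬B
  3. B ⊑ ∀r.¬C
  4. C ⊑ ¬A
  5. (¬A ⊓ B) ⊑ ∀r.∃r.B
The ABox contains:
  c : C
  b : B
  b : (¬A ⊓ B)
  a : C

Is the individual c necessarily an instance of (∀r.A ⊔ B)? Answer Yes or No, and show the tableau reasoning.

1. c : (∀r.A ⊔ B)?  L(c) = {C} ∪ {(∃r.¬A ⊓ ¬B)}
   clash {A, ¬A} at an ∃-successor — c ∈ (∀r.A ⊔ B)
2. Hence c : (∀r.A ⊔ B): entailed.

Yes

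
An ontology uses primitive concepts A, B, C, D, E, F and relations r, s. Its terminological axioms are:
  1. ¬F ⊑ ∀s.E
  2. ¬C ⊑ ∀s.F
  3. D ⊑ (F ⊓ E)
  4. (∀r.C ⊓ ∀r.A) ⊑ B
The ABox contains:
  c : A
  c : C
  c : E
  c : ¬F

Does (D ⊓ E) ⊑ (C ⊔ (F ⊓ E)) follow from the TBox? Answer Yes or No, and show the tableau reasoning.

1. (D ⊓ E) ⊑ (C ⊔ (F ⊓ E))  ⇔  ((D ⊓ E) ⊓ (¬C ⊓ (¬F ⊔ ¬E))) unsat w.r.t. T
   all branches close; clash {E, ¬E} at x₀
2. Hence (D ⊓ E) ⊑ (C ⊔ (F ⊓ E)): entailed.

Yes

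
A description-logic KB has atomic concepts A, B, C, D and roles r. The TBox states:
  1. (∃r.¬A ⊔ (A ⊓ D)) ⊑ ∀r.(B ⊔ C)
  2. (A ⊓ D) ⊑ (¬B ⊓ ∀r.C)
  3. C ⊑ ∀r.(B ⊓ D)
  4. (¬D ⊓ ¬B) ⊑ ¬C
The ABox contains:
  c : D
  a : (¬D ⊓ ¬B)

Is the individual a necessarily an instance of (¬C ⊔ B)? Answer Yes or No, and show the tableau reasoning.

1. a : (¬C ⊔ B)?  L(a) = {(¬D ⊓ ¬B)} ∪ {(C ⊓ ¬B)}
   clash {C, ¬C} at a — a ∈ (¬C ⊔ B)
2. Hence a : (¬C ⊔ B): entailed.

Yes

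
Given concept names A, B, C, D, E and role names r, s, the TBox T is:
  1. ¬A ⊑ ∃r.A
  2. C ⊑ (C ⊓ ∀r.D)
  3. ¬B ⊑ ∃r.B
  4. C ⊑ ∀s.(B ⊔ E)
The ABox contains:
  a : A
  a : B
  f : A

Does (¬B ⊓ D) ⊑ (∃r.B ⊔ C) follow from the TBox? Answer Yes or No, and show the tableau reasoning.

Yes

1. (¬B ⊓ D) ⊑ (∃r.B ⊔ C)  ⇔  ((¬B ⊓ D) ⊓ (∀r.¬B ⊓ ¬C)) unsat w.r.t. T
   all branches close; clash {B, ¬B} at an ∃-successor
2. Hence (¬B ⊓ D) ⊑ (∃r.B ⊔ C): entailed.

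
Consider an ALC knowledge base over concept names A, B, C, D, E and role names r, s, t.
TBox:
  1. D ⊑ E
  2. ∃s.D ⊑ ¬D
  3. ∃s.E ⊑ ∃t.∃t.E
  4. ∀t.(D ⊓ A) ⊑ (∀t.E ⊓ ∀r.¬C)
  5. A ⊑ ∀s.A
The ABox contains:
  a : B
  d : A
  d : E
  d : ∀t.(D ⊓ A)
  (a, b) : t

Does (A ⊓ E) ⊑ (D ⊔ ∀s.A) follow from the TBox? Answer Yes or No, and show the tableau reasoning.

Yes

1. (A ⊓ E) ⊑ (D ⊔ ∀s.A)  ⇔  ((A ⊓ E) ⊓ (¬D ⊓ ∃s.¬A)) unsat w.r.t. T
   all branches close; clash {A, ¬A} at an ∃-successor
2. Hence (A ⊓ E) ⊑ (D ⊔ ∀s.A): entailed.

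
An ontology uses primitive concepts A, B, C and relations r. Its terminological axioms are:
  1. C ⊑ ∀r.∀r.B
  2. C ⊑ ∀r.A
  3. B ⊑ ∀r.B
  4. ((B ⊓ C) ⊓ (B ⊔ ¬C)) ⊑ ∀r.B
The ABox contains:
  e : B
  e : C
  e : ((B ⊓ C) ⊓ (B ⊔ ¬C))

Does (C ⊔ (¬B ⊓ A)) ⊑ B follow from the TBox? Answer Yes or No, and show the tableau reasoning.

1. (C ⊔ (¬B ⊓ A)) ⊑ B  ⇔  ((C ⊔ (¬B ⊓ A)) ⊓ ¬B) unsat w.r.t. T
   open: L(x₀) ⊇ {A, ¬B, ¬C}
2. Hence (C ⊔ (¬B ⊓ A)) ⊑ B: not entailed.

No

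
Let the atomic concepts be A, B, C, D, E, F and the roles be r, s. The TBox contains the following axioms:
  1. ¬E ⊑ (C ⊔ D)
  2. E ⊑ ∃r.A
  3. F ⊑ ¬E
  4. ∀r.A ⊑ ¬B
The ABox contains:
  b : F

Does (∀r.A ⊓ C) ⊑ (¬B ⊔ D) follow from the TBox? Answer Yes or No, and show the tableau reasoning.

Yes

1. (∀r.A ⊓ C) ⊑ (¬B ⊔ D)  ⇔  ((∀r.A ⊓ C) ⊓ (B ⊓ ¬D)) unsat w.r.t. T
   all branches close; clash {B, ¬B} at x₀
2. Hence (∀r.A ⊓ C) ⊑ (¬B ⊔ D): entailed.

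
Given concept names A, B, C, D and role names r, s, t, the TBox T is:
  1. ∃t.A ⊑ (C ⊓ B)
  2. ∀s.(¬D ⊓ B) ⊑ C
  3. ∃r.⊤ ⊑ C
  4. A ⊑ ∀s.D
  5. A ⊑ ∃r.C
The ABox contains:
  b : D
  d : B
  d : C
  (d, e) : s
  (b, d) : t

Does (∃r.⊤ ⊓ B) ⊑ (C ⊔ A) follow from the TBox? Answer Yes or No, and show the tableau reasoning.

1. (∃r.⊤ ⊓ B) ⊑ (C ⊔ A)  ⇔  ((∃r.⊤ ⊓ B) ⊓ (¬C ⊓ ¬A)) unsat w.r.t. T
   all branches close; clash {C, ¬C} at x₀
2. Hence (∃r.⊤ ⊓ B) ⊑ (C ⊔ A): entailed.

Yes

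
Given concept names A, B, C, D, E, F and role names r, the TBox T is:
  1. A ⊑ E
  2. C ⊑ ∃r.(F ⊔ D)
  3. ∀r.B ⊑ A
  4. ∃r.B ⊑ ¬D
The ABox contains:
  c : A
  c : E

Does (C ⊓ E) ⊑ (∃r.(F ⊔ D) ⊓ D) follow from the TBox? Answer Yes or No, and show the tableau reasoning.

1. (C ⊓ E) ⊑ (∃r.(F ⊔ D) ⊓ D)  ⇔  ((C ⊓ E) ⊓ (∀r.(¬F ⊓ ¬D) ⊔ ¬D)) unsat w.r.t. T
   apply at x₀: C⊑∃r.(F ⊔ D)
   open: L(x₀) ⊇ {C, E, ¬D, ∀r.¬B, ∃r.(F ⊔ D), …} (+ ∃-successors)
2. Hence (C ⊓ E) ⊑ (∃r.(F ⊔ D) ⊓ D): not entailed.

No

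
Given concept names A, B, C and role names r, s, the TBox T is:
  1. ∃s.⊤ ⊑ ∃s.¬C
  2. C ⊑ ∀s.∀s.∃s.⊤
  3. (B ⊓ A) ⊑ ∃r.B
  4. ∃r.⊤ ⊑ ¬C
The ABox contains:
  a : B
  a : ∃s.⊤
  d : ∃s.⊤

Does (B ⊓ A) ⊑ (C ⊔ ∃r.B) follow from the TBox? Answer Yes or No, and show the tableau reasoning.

Yes

1. (B ⊓ A) ⊑ (C ⊔ ∃r.B)  ⇔  ((B ⊓ A) ⊓ (¬C ⊓ ∀r.¬B)) unsat w.r.t. T
   all branches close; clash {B, ¬B} at an ∃-successor
2. Hence (B ⊓ A) ⊑ (C ⊔ ∃r.B): entailed.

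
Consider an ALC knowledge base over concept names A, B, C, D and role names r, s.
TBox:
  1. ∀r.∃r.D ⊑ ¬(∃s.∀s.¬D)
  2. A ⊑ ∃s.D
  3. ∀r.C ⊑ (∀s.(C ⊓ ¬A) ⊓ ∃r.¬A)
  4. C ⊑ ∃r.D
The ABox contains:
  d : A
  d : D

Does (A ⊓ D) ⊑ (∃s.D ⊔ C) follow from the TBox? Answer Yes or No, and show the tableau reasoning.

Yes

1. (A ⊓ D) ⊑ (∃s.D ⊔ C)  ⇔  ((A ⊓ D) ⊓ (∀s.¬D ⊓ ¬C)) unsat w.r.t. T
   all branches close; clash {D, ¬D} at an ∃-successor
2. Hence (A ⊓ D) ⊑ (∃s.D ⊔ C): entailed.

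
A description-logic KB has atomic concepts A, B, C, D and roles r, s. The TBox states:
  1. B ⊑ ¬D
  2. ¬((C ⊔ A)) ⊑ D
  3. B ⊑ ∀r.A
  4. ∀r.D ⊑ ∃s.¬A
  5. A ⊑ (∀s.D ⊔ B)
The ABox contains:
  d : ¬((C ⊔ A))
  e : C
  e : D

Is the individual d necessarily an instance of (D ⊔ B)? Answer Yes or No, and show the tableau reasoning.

Yes

1. d : (D ⊔ B)?  L(d) = {¬((C ⊔ A))} ∪ {(¬D ⊓ ¬B)}
   clash {D, ¬D} at d — d ∈ (D ⊔ B)
2. Hence d : (D ⊔ B): entailed.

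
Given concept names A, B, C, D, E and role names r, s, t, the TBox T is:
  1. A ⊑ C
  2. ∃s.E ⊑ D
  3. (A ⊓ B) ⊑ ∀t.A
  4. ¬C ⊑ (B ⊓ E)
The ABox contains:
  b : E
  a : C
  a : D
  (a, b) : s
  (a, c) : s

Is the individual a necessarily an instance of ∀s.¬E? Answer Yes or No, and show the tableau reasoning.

No

1. a : ∀s.¬E?  L(a) = {C, D} ∪ {∃s.E}
   open: L(a) ⊇ {C, D, ¬A, ∃s.E} (+ ∃-successors) — a ∉ ∀s.¬E possible
2. Hence a : ∀s.¬E: not entailed.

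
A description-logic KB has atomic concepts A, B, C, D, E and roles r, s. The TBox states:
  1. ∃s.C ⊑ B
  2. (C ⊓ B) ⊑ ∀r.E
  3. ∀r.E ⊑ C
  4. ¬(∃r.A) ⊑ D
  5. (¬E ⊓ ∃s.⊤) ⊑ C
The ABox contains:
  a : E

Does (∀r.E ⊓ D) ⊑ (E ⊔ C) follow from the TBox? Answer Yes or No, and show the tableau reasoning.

1. (∀r.E ⊓ D) ⊑ (E ⊔ C)  ⇔  ((∀r.E ⊓ D) ⊓ (¬E ⊓ ¬C)) unsat w.r.t. T
   all branches close; clash {C, ¬C} at x₀
2. Hence (∀r.E ⊓ D) ⊑ (E ⊔ C): entailed.

Yes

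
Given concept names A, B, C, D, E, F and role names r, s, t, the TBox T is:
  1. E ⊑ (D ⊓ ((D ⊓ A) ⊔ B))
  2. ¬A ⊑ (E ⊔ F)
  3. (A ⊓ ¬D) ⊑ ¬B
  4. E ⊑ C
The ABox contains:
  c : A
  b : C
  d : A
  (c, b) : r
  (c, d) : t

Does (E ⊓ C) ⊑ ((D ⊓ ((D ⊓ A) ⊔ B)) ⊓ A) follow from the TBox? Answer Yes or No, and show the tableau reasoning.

1. (E ⊓ C) ⊑ ((D ⊓ ((D ⊓ A) ⊔ B)) ⊓ A)  ⇔  ((E ⊓ C) ⊓ ((¬D ⊔ ((¬D ⊔ ¬A) ⊓ ¬B)) ⊔ ¬A)) unsat w.r.t. T
   apply at x₀: E⊑(D ⊓ ((D ⊓ A) ⊔ B))
   open: L(x₀) ⊇ {B, C, D, E, ¬A}
2. Hence (E ⊓ C) ⊑ ((D ⊓ ((D ⊓ A) ⊔ B)) ⊓ A): not entailed.

No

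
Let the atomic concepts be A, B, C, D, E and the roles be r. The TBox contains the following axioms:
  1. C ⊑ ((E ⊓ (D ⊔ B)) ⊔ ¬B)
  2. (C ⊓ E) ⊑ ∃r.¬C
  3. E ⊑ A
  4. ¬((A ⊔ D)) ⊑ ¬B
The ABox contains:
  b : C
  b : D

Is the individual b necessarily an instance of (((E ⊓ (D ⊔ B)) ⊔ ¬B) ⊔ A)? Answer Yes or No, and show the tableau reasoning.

Yes

1. b : (((E ⊓ (D ⊔ B)) ⊔ ¬B) ⊔ A)?  L(b) = {C, D} ∪ {(((¬E ⊔ (¬D ⊓ ¬B)) ⊓ B) ⊓ ¬A)}
   clash {B, ¬B} at b — b ∈ (((E ⊓ (D ⊔ B)) ⊔ ¬B) ⊔ A)
2. Hence b : (((E ⊓ (D ⊔ B)) ⊔ ¬B) ⊔ A): entailed.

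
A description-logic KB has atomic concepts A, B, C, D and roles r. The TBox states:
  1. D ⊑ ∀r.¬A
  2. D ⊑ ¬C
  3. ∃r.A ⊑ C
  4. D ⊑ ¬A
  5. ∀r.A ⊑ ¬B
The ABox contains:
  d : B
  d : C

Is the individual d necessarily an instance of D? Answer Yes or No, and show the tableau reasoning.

1. d : D?  L(d) = {B, C} ∪ {¬D}
   open: L(d) ⊇ {B, C, ¬D, ∃r.¬A} (+ ∃-successors) — d ∉ D possible
2. Hence d : D: not entailed.

No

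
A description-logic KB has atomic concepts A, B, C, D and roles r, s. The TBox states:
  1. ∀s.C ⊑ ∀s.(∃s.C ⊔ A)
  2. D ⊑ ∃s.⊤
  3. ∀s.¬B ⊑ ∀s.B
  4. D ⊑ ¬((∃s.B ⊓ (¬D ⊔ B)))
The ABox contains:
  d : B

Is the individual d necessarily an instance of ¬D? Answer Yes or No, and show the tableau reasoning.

1. d : ¬D?  L(d) = {B} ∪ {D}
   clash {B, ¬B} at d — d ∈ ¬D
2. Hence d : ¬D: entailed.

Yes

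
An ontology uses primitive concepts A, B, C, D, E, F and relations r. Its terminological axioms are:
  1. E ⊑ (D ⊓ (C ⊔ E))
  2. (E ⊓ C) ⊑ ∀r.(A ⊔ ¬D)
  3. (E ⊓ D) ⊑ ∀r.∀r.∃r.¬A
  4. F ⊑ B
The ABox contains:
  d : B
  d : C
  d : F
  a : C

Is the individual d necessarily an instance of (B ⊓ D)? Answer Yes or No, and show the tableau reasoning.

1. d : (B ⊓ D)?  L(d) = {B, C, F} ∪ {(¬B ⊔ ¬D)}
   open: L(d) ⊇ {B, C, F, ¬D, ¬E} — d ∉ (B ⊓ D) possible
2. Hence d : (B ⊓ D): not entailed.

No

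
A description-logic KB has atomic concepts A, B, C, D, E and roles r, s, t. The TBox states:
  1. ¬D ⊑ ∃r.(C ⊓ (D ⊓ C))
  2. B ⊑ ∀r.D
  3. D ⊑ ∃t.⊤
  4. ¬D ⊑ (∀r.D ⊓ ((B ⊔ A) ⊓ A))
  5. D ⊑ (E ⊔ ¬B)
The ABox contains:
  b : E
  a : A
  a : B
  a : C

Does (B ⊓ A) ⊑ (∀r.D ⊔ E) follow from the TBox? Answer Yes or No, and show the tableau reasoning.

Yes

1. (B ⊓ A) ⊑ (∀r.D ⊔ E)  ⇔  ((B ⊓ A) ⊓ (∃r.¬D ⊓ ¬E)) unsat w.r.t. T
   all branches close; clash {B, ¬B} at x₀
2. Hence (B ⊓ A) ⊑ (∀r.D ⊔ E): entailed.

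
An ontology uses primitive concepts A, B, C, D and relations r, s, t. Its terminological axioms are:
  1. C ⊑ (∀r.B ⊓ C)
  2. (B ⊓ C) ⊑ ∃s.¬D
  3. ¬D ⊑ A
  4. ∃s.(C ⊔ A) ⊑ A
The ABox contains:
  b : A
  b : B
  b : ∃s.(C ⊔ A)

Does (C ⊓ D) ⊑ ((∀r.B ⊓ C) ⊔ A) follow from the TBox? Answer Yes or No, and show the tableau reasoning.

Yes

1. (C ⊓ D) ⊑ ((∀r.B ⊓ C) ⊔ A)  ⇔  ((C ⊓ D) ⊓ ((∃r.¬B ⊔ ¬C) ⊓ ¬A)) unsat w.r.t. T
   all branches close; clash {C, ¬C} at x₀
2. Hence (C ⊓ D) ⊑ ((∀r.B ⊓ C) ⊔ A): entailed.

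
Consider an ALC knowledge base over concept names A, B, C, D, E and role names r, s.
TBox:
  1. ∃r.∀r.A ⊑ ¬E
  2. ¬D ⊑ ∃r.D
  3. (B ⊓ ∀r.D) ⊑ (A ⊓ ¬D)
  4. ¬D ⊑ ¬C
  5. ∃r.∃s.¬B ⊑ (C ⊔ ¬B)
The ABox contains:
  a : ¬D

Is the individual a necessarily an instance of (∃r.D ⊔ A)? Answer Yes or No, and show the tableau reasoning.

Yes

1. a : (∃r.D ⊔ A)?  L(a) = {¬D} ∪ {(∀r.¬D ⊓ ¬A)}
   clash {A, ¬A} at a — a ∈ (∃r.D ⊔ A)
2. Hence a : (∃r.D ⊔ A): entailed.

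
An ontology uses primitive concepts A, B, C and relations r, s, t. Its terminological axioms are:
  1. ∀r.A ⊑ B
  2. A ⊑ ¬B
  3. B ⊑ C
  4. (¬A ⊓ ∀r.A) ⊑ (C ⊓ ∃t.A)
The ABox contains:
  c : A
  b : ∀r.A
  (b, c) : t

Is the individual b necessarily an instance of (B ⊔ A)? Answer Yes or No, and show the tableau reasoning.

Yes

1. b : (B ⊔ A)?  L(b) = {∀r.A} ∪ {(¬B ⊓ ¬A)}
   clash {B, ¬B} at b — b ∈ (B ⊔ A)
2. Hence b : (B ⊔ A): entailed.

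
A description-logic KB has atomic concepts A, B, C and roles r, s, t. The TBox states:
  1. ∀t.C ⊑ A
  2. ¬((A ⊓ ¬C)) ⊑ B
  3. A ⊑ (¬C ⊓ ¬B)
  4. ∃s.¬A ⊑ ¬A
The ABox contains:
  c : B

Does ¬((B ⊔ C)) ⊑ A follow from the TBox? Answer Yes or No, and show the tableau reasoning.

Yes

1. ¬((B ⊔ C)) ⊑ A  ⇔  ((¬B ⊓ ¬C) ⊓ ¬A) unsat w.r.t. T
   all branches close; clash {B, ¬B} at x₀
2. Hence ¬((B ⊔ C)) ⊑ A: entailed.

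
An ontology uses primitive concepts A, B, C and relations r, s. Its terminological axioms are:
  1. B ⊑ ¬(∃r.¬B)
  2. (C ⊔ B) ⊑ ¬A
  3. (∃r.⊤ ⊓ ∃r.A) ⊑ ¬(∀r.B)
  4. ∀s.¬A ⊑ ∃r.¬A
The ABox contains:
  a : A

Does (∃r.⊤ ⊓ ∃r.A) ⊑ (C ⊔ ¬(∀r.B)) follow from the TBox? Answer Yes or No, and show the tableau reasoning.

1. (∃r.⊤ ⊓ ∃r.A) ⊑ (C ⊔ ¬(∀r.B))  ⇔  ((∃r.⊤ ⊓ ∃r.A) ⊓ (¬C ⊓ ∀r.B)) unsat w.r.t. T
   all branches close; clash {A, ¬A} at an ∃-successor
2. Hence (∃r.⊤ ⊓ ∃r.A) ⊑ (C ⊔ ¬(∀r.B)): entailed.

Yes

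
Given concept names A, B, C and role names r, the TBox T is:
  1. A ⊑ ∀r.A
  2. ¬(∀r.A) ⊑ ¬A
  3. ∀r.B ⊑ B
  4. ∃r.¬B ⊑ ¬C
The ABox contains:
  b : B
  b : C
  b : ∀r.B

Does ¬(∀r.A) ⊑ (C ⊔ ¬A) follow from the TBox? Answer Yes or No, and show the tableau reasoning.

1. ¬(∀r.A) ⊑ (C ⊔ ¬A)  ⇔  (∃r.¬A ⊓ (¬C ⊓ A)) unsat w.r.t. T
   all branches close; clash {A, ¬A} at an ∃-successor
2. Hence ¬(∀r.A) ⊑ (C ⊔ ¬A): entailed.

Yes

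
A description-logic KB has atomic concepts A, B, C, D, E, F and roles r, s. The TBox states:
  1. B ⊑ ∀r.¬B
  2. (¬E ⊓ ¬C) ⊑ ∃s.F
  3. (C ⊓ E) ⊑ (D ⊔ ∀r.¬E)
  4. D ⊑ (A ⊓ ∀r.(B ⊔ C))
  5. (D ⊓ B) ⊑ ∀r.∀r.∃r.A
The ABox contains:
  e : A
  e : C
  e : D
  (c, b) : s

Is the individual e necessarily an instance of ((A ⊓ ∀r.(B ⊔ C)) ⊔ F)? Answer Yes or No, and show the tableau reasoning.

1. e : ((A ⊓ ∀r.(B ⊔ C)) ⊔ F)?  L(e) = {A, C, D} ∪ {((¬A ⊔ ∃r.(¬B ⊓ ¬C)) ⊓ ¬F)}
   clash {C, ¬C} at an ∃-successor — e ∈ ((A ⊓ ∀r.(B ⊔ C)) ⊔ F)
2. Hence e : ((A ⊓ ∀r.(B ⊔ C)) ⊔ F): entailed.

Yes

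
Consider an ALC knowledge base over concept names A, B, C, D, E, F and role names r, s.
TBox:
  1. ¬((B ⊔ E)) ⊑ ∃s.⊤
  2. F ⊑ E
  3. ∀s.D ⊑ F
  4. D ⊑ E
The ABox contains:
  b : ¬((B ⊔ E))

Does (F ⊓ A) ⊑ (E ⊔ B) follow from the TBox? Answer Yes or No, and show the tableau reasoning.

Yes

1. (F ⊓ A) ⊑ (E ⊔ B)  ⇔  ((F ⊓ A) ⊓ (¬E ⊓ ¬B)) unsat w.r.t. T
   all branches close; clash {E, ¬E} at x₀
2. Hence (F ⊓ A) ⊑ (E ⊔ B): entailed.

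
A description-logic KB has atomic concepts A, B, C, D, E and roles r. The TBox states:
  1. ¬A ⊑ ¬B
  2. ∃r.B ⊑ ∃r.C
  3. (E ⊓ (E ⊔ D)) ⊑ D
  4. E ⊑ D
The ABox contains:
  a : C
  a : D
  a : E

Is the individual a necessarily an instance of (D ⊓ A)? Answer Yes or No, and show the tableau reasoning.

1. a : (D ⊓ A)?  L(a) = {C, D, E} ∪ {(¬D ⊔ ¬A)}
   open: L(a) ⊇ {C, D, E, ¬A, ¬B, …} — a ∉ (D ⊓ A) possible
2. Hence a : (D ⊓ A): not entailed.

No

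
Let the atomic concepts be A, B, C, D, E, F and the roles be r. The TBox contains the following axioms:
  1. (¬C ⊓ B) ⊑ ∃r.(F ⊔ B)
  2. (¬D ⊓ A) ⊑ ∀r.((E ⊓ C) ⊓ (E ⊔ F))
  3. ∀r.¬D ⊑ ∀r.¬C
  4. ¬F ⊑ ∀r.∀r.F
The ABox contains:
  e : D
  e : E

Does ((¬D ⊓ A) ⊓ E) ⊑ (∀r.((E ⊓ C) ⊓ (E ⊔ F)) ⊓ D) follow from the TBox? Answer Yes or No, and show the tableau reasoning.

No

1. ((¬D ⊓ A) ⊓ E) ⊑ (∀r.((E ⊓ C) ⊓ (E ⊔ F)) ⊓ D)  ⇔  (((¬D ⊓ A) ⊓ E) ⊓ (∃r.((¬E ⊔ ¬C) ⊔ (¬E ⊓ ¬F)) ⊔ ¬D)) unsat w.r.t. T
   apply at x₀: (¬D ⊓ A)⊑∀r.((E ⊓ C) ⊓ (E ⊔ F))
   open: L(x₀) ⊇ {A, C, E, F, ¬D, …} (+ ∃-successors)
2. Hence ((¬D ⊓ A) ⊓ E) ⊑ (∀r.((E ⊓ C) ⊓ (E ⊔ F)) ⊓ D): not entailed.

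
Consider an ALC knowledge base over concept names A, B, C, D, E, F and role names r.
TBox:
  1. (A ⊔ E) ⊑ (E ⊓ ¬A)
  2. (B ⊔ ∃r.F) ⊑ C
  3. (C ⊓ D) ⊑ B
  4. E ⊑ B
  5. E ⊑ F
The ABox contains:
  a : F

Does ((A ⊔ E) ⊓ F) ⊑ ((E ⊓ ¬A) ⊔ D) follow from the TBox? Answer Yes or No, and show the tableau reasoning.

Yes

1. ((A ⊔ E) ⊓ F) ⊑ ((E ⊓ ¬A) ⊔ D)  ⇔  (((A ⊔ E) ⊓ F) ⊓ ((¬E ⊔ A) ⊓ ¬D)) unsat w.r.t. T
   all branches close; clash {A, ¬A} at x₀
2. Hence ((A ⊔ E) ⊓ F) ⊑ ((E ⊓ ¬A) ⊔ D): entailed.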